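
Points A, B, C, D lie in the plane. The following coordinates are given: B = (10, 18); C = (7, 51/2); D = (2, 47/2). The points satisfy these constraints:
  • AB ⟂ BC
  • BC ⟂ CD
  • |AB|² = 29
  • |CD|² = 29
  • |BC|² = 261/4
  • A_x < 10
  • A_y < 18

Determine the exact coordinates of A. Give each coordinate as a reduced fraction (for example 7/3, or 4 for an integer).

A = (5, 16)

1. A_x = 5  [[AB ⟂ BC ⇒ 3x-15/2y+105=0] ∩ [|A−(10, 18)|²=29]]
2. A_y = 16  [[AB ⟂ BC ⇒ 3x-15/2y+105=0] ∩ [|A−(10, 18)|²=29]]
   so A = (5, 16)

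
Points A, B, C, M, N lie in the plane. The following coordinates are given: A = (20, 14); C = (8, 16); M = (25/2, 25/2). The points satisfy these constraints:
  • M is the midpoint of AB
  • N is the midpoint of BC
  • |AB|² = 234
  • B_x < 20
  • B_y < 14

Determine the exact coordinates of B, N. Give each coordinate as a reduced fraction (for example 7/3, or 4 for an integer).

1. B_x = 5  [B = 2·M−A = 2·(25/2, 25/2)−(20, 14)]
2. B_y = 11  [B = 2·M−A = 2·(25/2, 25/2)−(20, 14)]
   so B = (5, 11)
3. N_x = 13/2  [2·N = B+C = (5, 11)+(8, 16)]
4. N_y = 27/2  [2·N = B+C = (5, 11)+(8, 16)]
   so N = (13/2, 27/2)

B = (5, 11)
N = (13/2, 27/2)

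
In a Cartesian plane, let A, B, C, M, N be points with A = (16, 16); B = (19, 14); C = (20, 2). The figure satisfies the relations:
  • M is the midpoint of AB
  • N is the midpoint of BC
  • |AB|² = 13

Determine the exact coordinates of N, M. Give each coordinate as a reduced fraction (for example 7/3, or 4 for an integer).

N = (39/2, 8)
M = (35/2, 15)

1. M_x = 35/2  [2·M = A+B = (16, 16)+(19, 14)]
2. M_y = 15  [2·M = A+B = (16, 16)+(19, 14)]
   so M = (35/2, 15)
3. N_x = 39/2  [2·N = B+C = (19, 14)+(20, 2)]
4. N_y = 8  [2·N = B+C = (19, 14)+(20, 2)]
   so N = (39/2, 8)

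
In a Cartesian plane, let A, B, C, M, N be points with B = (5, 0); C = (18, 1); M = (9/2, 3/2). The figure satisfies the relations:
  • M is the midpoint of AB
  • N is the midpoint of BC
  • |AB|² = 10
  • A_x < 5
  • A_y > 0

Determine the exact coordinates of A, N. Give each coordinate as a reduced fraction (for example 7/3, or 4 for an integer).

A = (4, 3)
N = (23/2, 1/2)

1. A_x = 4  [A = 2·M−B = 2·(9/2, 3/2)−(5, 0)]
2. A_y = 3  [A = 2·M−B = 2·(9/2, 3/2)−(5, 0)]
   so A = (4, 3)
3. N_x = 23/2  [2·N = B+C = (5, 0)+(18, 1)]
4. N_y = 1/2  [2·N = B+C = (5, 0)+(18, 1)]
   so N = (23/2, 1/2)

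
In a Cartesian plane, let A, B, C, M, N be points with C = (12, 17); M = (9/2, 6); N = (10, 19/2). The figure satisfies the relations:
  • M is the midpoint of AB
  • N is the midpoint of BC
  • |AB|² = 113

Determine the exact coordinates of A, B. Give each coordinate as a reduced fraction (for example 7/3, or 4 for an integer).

A = (1, 10)
B = (8, 2)

1. B_x = 8  [B = 2·N−C = 2·(10, 19/2)−(12, 17)]
2. B_y = 2  [B = 2·N−C = 2·(10, 19/2)−(12, 17)]
   so B = (8, 2)
3. A_x = 1  [A = 2·M−B = 2·(9/2, 6)−(8, 2)]
4. A_y = 10  [A = 2·M−B = 2·(9/2, 6)−(8, 2)]
   so A = (1, 10)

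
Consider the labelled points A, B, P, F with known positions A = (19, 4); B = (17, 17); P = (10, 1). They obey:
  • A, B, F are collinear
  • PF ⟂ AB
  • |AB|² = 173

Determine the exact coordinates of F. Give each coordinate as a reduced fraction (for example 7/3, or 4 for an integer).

F = (3329/173, 419/173)

1. F_x = 3329/173  [[A, B, F are collinear ⇒ -13x-2y+255=0] ∩ [PF ⟂ AB ⇒ -2x+13y+7=0]]
2. F_y = 419/173  [[A, B, F are collinear ⇒ -13x-2y+255=0] ∩ [PF ⟂ AB ⇒ -2x+13y+7=0]]
   so F = (3329/173, 419/173)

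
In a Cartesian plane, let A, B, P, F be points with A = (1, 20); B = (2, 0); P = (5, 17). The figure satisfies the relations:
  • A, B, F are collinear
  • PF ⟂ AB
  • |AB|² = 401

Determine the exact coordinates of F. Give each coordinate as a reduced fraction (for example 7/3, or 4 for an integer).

F = (465/401, 6740/401)

1. F_x = 465/401  [[A, B, F are collinear ⇒ 20x+1y-40=0] ∩ [PF ⟂ AB ⇒ 1x-20y+335=0]]
2. F_y = 6740/401  [[A, B, F are collinear ⇒ 20x+1y-40=0] ∩ [PF ⟂ AB ⇒ 1x-20y+335=0]]
   so F = (465/401, 6740/401)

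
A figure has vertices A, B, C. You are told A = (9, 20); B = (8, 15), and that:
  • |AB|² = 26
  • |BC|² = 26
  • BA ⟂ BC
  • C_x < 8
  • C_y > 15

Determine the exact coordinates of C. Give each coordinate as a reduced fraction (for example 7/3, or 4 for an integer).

C = (3, 16)

1. C_x = 3  [[BA ⟂ BC ⇒ 1x+5y-83=0] ∩ [|C−(8, 15)|²=26]]
2. C_y = 16  [[BA ⟂ BC ⇒ 1x+5y-83=0] ∩ [|C−(8, 15)|²=26]]
   so C = (3, 16)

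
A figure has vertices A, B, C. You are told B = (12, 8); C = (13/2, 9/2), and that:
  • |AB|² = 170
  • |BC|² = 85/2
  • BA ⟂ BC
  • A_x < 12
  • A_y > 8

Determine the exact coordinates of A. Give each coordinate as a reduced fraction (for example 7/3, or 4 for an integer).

1. A_x = 5  [[BA ⟂ BC ⇒ -11/2x-7/2y+94=0] ∩ [|A−(12, 8)|²=170]]
2. A_y = 19  [[BA ⟂ BC ⇒ -11/2x-7/2y+94=0] ∩ [|A−(12, 8)|²=170]]
   so A = (5, 19)

A = (5, 19)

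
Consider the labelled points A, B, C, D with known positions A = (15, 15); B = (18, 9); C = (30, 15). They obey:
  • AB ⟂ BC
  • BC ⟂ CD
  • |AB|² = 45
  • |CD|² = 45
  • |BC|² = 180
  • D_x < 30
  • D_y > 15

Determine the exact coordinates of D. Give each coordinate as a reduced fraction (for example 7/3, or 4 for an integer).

D = (27, 21)

1. D_x = 27  [[BC ⟂ CD ⇒ 12x+6y-450=0] ∩ [|D−(30, 15)|²=45]]
2. D_y = 21  [[BC ⟂ CD ⇒ 12x+6y-450=0] ∩ [|D−(30, 15)|²=45]]
   so D = (27, 21)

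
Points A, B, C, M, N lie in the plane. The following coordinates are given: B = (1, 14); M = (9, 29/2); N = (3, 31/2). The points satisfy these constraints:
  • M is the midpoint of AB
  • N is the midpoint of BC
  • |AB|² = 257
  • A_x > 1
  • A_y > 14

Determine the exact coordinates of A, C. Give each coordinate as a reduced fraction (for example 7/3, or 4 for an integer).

A = (17, 15)
C = (5, 17)

1. A_x = 17  [A = 2·M−B = 2·(9, 29/2)−(1, 14)]
2. A_y = 15  [A = 2·M−B = 2·(9, 29/2)−(1, 14)]
   so A = (17, 15)
3. C_x = 5  [C = 2·N−B = 2·(3, 31/2)−(1, 14)]
4. C_y = 17  [C = 2·N−B = 2·(3, 31/2)−(1, 14)]
   so C = (5, 17)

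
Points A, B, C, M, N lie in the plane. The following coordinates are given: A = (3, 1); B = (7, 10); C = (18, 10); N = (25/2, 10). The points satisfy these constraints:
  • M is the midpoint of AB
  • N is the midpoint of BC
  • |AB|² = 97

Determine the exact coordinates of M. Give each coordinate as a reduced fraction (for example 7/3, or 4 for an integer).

M = (5, 11/2)

1. M_x = 5  [2·M = A+B = (3, 1)+(7, 10)]
2. M_y = 11/2  [2·M = A+B = (3, 1)+(7, 10)]
   so M = (5, 11/2)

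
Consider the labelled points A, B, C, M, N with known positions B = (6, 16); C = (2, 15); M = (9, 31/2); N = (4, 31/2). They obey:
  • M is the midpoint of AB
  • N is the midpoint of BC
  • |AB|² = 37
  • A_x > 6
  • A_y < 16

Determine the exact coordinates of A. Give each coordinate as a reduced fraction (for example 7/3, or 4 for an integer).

1. A_x = 12  [A = 2·M−B = 2·(9, 31/2)−(6, 16)]
2. A_y = 15  [A = 2·M−B = 2·(9, 31/2)−(6, 16)]
   so A = (12, 15)

A = (12, 15)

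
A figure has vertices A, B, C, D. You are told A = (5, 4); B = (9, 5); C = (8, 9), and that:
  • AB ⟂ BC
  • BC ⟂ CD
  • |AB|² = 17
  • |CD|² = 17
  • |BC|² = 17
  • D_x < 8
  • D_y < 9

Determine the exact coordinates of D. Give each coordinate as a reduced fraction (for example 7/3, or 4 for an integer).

D = (4, 8)

1. D_x = 4  [[BC ⟂ CD ⇒ -1x+4y-28=0] ∩ [|D−(8, 9)|²=17]]
2. D_y = 8  [[BC ⟂ CD ⇒ -1x+4y-28=0] ∩ [|D−(8, 9)|²=17]]
   so D = (4, 8)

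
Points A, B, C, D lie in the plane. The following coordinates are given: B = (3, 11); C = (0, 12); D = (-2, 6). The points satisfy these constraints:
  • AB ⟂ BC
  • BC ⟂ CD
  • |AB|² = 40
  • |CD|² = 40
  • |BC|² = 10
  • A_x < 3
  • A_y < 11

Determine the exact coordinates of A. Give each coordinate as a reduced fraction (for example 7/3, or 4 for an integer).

1. A_x = 1  [[AB ⟂ BC ⇒ 3x-1y+2=0] ∩ [|A−(3, 11)|²=40]]
2. A_y = 5  [[AB ⟂ BC ⇒ 3x-1y+2=0] ∩ [|A−(3, 11)|²=40]]
   so A = (1, 5)

A = (1, 5)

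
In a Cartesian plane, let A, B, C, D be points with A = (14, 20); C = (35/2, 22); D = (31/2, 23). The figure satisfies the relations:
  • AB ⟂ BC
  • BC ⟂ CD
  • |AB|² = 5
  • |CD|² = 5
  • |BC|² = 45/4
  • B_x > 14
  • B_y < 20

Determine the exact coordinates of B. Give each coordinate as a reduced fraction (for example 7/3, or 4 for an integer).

1. B_x = 16  [[BC ⟂ CD ⇒ 2x-1y-13=0] ∩ [|B−(14, 20)|²=5]]
2. B_y = 19  [[BC ⟂ CD ⇒ 2x-1y-13=0] ∩ [|B−(14, 20)|²=5]]
   so B = (16, 19)

B = (16, 19)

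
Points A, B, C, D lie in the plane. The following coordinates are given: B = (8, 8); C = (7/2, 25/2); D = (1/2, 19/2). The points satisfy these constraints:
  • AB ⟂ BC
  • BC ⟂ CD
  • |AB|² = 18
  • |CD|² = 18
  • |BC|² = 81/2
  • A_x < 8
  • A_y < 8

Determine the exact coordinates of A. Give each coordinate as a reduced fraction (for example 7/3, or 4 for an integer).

1. A_x = 5  [[AB ⟂ BC ⇒ 9/2x-9/2y=0] ∩ [|A−(8, 8)|²=18]]
2. A_y = 5  [[AB ⟂ BC ⇒ 9/2x-9/2y=0] ∩ [|A−(8, 8)|²=18]]
   so A = (5, 5)

A = (5, 5)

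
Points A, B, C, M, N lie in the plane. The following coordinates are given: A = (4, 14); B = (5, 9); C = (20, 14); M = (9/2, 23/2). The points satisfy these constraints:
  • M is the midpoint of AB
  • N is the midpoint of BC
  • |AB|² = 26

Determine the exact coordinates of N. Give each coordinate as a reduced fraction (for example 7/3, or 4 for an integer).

1. N_x = 25/2  [2·N = B+C = (5, 9)+(20, 14)]
2. N_y = 23/2  [2·N = B+C = (5, 9)+(20, 14)]
   so N = (25/2, 23/2)

N = (25/2, 23/2)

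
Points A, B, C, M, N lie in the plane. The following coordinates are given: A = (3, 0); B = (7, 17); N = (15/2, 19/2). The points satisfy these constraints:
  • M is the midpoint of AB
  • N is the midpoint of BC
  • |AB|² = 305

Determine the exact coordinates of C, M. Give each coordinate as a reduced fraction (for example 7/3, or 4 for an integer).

C = (8, 2)
M = (5, 17/2)

1. M_x = 5  [2·M = A+B = (3, 0)+(7, 17)]
2. M_y = 17/2  [2·M = A+B = (3, 0)+(7, 17)]
   so M = (5, 17/2)
3. C_x = 8  [C = 2·N−B = 2·(15/2, 19/2)−(7, 17)]
4. C_y = 2  [C = 2·N−B = 2·(15/2, 19/2)−(7, 17)]
   so C = (8, 2)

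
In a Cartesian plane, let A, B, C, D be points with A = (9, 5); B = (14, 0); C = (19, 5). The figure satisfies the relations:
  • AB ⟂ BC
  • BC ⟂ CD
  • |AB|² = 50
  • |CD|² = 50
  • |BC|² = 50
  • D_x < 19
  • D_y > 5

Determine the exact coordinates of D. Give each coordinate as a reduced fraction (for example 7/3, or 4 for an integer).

D = (14, 10)

1. D_x = 14  [[BC ⟂ CD ⇒ 5x+5y-120=0] ∩ [|D−(19, 5)|²=50]]
2. D_y = 10  [[BC ⟂ CD ⇒ 5x+5y-120=0] ∩ [|D−(19, 5)|²=50]]
   so D = (14, 10)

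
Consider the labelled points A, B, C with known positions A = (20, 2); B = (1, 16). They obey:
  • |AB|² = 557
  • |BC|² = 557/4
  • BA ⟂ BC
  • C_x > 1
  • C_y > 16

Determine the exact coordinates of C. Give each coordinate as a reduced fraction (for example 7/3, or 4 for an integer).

C = (8, 51/2)

1. C_x = 8  [[BA ⟂ BC ⇒ 19x-14y+205=0] ∩ [|C−(1, 16)|²=557/4]]
2. C_y = 51/2  [[BA ⟂ BC ⇒ 19x-14y+205=0] ∩ [|C−(1, 16)|²=557/4]]
   so C = (8, 51/2)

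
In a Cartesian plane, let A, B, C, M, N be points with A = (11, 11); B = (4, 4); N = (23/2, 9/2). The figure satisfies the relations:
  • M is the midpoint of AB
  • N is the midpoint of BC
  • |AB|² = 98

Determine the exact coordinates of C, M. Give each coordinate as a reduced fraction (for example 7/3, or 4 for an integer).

C = (19, 5)
M = (15/2, 15/2)

1. M_x = 15/2  [2·M = A+B = (11, 11)+(4, 4)]
2. M_y = 15/2  [2·M = A+B = (11, 11)+(4, 4)]
   so M = (15/2, 15/2)
3. C_x = 19  [C = 2·N−B = 2·(23/2, 9/2)−(4, 4)]
4. C_y = 5  [C = 2·N−B = 2·(23/2, 9/2)−(4, 4)]
   so C = (19, 5)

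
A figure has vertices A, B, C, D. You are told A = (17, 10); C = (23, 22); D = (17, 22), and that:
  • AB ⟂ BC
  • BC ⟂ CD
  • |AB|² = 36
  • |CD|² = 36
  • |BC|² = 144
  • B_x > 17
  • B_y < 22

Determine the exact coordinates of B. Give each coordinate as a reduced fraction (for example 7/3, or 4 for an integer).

B = (23, 10)

1. B_x = 23  [[BC ⟂ CD ⇒ 6x-138=0] ∩ [|B−(17, 10)|²=36]]
2. B_y = 10  [[BC ⟂ CD ⇒ 6x-138=0] ∩ [|B−(17, 10)|²=36]]
   so B = (23, 10)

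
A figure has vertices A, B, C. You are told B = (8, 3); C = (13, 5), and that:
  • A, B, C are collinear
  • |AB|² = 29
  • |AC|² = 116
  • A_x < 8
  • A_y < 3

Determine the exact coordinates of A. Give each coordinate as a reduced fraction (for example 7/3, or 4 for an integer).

1. A_x = 3  [[A, B, C are collinear ⇒ -2x+5y+1=0] ∩ [|A−(8, 3)|²=29]]
2. A_y = 1  [[A, B, C are collinear ⇒ -2x+5y+1=0] ∩ [|A−(8, 3)|²=29]]
   so A = (3, 1)

A = (3, 1)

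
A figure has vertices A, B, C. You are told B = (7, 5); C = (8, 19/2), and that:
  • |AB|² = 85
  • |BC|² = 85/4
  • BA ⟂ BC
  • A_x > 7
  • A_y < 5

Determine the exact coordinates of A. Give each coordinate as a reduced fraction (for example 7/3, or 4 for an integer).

A = (16, 3)

1. A_x = 16  [[BA ⟂ BC ⇒ 1x+9/2y-59/2=0] ∩ [|A−(7, 5)|²=85]]
2. A_y = 3  [[BA ⟂ BC ⇒ 1x+9/2y-59/2=0] ∩ [|A−(7, 5)|²=85]]
   so A = (16, 3)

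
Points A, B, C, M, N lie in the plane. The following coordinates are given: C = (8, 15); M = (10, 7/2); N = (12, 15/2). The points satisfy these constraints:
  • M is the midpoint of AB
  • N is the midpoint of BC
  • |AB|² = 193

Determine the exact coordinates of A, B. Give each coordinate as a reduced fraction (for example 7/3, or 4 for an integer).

1. B_x = 16  [B = 2·N−C = 2·(12, 15/2)−(8, 15)]
2. B_y = 0  [B = 2·N−C = 2·(12, 15/2)−(8, 15)]
   so B = (16, 0)
3. A_x = 4  [A = 2·M−B = 2·(10, 7/2)−(16, 0)]
4. A_y = 7  [A = 2·M−B = 2·(10, 7/2)−(16, 0)]
   so A = (4, 7)

A = (4, 7)
B = (16, 0)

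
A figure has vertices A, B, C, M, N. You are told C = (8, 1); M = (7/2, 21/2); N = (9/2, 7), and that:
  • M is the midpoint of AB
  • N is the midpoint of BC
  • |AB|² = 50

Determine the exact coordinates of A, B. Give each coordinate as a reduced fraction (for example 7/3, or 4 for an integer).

1. B_x = 1  [B = 2·N−C = 2·(9/2, 7)−(8, 1)]
2. B_y = 13  [B = 2·N−C = 2·(9/2, 7)−(8, 1)]
   so B = (1, 13)
3. A_x = 6  [A = 2·M−B = 2·(7/2, 21/2)−(1, 13)]
4. A_y = 8  [A = 2·M−B = 2·(7/2, 21/2)−(1, 13)]
   so A = (6, 8)

A = (6, 8)
B = (1, 13)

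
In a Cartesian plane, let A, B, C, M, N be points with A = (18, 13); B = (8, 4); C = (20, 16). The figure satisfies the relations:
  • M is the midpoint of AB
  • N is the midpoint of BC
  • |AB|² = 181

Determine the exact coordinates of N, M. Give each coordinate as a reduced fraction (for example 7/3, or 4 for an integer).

N = (14, 10)
M = (13, 17/2)

1. M_x = 13  [2·M = A+B = (18, 13)+(8, 4)]
2. M_y = 17/2  [2·M = A+B = (18, 13)+(8, 4)]
   so M = (13, 17/2)
3. N_x = 14  [2·N = B+C = (8, 4)+(20, 16)]
4. N_y = 10  [2·N = B+C = (8, 4)+(20, 16)]
   so N = (14, 10)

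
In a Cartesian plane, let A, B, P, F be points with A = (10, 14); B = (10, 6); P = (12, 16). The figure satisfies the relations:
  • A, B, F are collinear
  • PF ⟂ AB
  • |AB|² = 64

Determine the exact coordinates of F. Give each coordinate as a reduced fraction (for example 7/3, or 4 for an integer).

F = (10, 16)

1. F_x = 10  [[A, B, F are collinear ⇒ 8x-80=0] ∩ [PF ⟂ AB ⇒ -8y+128=0]]
2. F_y = 16  [[A, B, F are collinear ⇒ 8x-80=0] ∩ [PF ⟂ AB ⇒ -8y+128=0]]
   so F = (10, 16)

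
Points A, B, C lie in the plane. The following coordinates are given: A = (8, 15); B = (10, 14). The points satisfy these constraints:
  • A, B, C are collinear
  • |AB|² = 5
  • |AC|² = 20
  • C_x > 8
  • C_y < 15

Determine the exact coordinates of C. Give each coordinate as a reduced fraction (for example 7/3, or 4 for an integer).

C = (12, 13)

1. C_x = 12  [[A, B, C are collinear ⇒ 1x+2y-38=0] ∩ [|C−(8, 15)|²=20]]
2. C_y = 13  [[A, B, C are collinear ⇒ 1x+2y-38=0] ∩ [|C−(8, 15)|²=20]]
   so C = (12, 13)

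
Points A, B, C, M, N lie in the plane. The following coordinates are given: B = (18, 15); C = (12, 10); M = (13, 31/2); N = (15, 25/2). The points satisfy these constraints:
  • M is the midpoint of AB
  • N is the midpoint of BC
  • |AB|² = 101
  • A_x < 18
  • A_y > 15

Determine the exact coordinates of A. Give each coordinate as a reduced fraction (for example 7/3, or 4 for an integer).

1. A_x = 8  [A = 2·M−B = 2·(13, 31/2)−(18, 15)]
2. A_y = 16  [A = 2·M−B = 2·(13, 31/2)−(18, 15)]
   so A = (8, 16)

A = (8, 16)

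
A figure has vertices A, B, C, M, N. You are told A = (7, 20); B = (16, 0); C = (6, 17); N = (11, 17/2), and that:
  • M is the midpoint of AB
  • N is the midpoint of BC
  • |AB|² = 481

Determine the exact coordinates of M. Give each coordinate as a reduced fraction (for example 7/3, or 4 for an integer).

1. M_x = 23/2  [2·M = A+B = (7, 20)+(16, 0)]
2. M_y = 10  [2·M = A+B = (7, 20)+(16, 0)]
   so M = (23/2, 10)

M = (23/2, 10)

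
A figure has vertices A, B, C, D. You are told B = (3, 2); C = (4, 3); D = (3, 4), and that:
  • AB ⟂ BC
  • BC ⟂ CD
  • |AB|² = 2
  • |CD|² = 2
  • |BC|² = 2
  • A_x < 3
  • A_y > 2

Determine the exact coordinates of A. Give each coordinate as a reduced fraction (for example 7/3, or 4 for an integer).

1. A_x = 2  [[AB ⟂ BC ⇒ -1x-1y+5=0] ∩ [|A−(3, 2)|²=2]]
2. A_y = 3  [[AB ⟂ BC ⇒ -1x-1y+5=0] ∩ [|A−(3, 2)|²=2]]
   so A = (2, 3)

A = (2, 3)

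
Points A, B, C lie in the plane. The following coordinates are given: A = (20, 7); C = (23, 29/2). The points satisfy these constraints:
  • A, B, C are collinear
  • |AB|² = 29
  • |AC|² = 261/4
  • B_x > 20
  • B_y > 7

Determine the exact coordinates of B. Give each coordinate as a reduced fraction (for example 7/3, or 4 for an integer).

1. B_x = 22  [[A, B, C are collinear ⇒ 15/2x-3y-129=0] ∩ [|B−(20, 7)|²=29]]
2. B_y = 12  [[A, B, C are collinear ⇒ 15/2x-3y-129=0] ∩ [|B−(20, 7)|²=29]]
   so B = (22, 12)

B = (22, 12)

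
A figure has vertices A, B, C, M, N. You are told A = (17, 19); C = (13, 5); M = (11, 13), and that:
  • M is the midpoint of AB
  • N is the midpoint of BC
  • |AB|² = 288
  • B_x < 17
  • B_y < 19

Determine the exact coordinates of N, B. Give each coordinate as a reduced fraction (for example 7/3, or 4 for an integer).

N = (9, 6)
B = (5, 7)

1. B_x = 5  [B = 2·M−A = 2·(11, 13)−(17, 19)]
2. B_y = 7  [B = 2·M−A = 2·(11, 13)−(17, 19)]
   so B = (5, 7)
3. N_x = 9  [2·N = B+C = (5, 7)+(13, 5)]
4. N_y = 6  [2·N = B+C = (5, 7)+(13, 5)]
   so N = (9, 6)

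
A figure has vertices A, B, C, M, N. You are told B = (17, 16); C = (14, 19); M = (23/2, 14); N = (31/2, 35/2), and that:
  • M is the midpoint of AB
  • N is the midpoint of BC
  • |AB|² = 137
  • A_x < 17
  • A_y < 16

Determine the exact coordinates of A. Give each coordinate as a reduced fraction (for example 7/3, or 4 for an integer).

A = (6, 12)

1. A_x = 6  [A = 2·M−B = 2·(23/2, 14)−(17, 16)]
2. A_y = 12  [A = 2·M−B = 2·(23/2, 14)−(17, 16)]
   so A = (6, 12)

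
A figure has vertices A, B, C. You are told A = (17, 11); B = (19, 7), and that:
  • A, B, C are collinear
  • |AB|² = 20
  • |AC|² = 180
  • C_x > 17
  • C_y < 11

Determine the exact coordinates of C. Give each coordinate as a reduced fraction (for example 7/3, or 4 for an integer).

1. C_x = 23  [[A, B, C are collinear ⇒ 4x+2y-90=0] ∩ [|C−(17, 11)|²=180]]
2. C_y = -1  [[A, B, C are collinear ⇒ 4x+2y-90=0] ∩ [|C−(17, 11)|²=180]]
   so C = (23, -1)

C = (23, -1)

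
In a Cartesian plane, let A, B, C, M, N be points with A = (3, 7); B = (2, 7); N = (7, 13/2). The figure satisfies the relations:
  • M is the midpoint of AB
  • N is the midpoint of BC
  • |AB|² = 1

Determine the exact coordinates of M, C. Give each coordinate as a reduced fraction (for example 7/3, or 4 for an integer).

M = (5/2, 7)
C = (12, 6)

1. M_x = 5/2  [2·M = A+B = (3, 7)+(2, 7)]
2. M_y = 7  [2·M = A+B = (3, 7)+(2, 7)]
   so M = (5/2, 7)
3. C_x = 12  [C = 2·N−B = 2·(7, 13/2)−(2, 7)]
4. C_y = 6  [C = 2·N−B = 2·(7, 13/2)−(2, 7)]
   so C = (12, 6)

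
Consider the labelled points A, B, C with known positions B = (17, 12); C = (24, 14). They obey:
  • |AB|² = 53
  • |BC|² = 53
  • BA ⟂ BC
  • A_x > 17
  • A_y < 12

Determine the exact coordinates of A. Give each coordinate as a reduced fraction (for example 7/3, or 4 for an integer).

A = (19, 5)

1. A_x = 19  [[BA ⟂ BC ⇒ 7x+2y-143=0] ∩ [|A−(17, 12)|²=53]]
2. A_y = 5  [[BA ⟂ BC ⇒ 7x+2y-143=0] ∩ [|A−(17, 12)|²=53]]
   so A = (19, 5)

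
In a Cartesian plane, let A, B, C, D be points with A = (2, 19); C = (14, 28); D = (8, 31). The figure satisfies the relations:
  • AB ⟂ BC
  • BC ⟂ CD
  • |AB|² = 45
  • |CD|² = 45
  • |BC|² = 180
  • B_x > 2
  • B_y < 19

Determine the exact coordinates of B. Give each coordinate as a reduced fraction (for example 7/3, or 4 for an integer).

1. B_x = 8  [[BC ⟂ CD ⇒ 6x-3y=0] ∩ [|B−(2, 19)|²=45]]
2. B_y = 16  [[BC ⟂ CD ⇒ 6x-3y=0] ∩ [|B−(2, 19)|²=45]]
   so B = (8, 16)

B = (8, 16)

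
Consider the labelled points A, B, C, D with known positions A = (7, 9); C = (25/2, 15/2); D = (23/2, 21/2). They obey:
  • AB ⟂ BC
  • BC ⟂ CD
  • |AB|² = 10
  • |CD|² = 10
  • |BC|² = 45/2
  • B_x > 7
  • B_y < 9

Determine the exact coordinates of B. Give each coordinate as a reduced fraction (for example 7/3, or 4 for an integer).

1. B_x = 8  [[BC ⟂ CD ⇒ 1x-3y+10=0] ∩ [|B−(7, 9)|²=10]]
2. B_y = 6  [[BC ⟂ CD ⇒ 1x-3y+10=0] ∩ [|B−(7, 9)|²=10]]
   so B = (8, 6)

B = (8, 6)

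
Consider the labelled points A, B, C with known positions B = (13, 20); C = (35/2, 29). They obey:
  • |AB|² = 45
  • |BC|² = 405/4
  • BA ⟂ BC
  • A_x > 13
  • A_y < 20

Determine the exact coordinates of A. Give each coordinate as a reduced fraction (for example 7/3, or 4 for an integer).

1. A_x = 19  [[BA ⟂ BC ⇒ 9/2x+9y-477/2=0] ∩ [|A−(13, 20)|²=45]]
2. A_y = 17  [[BA ⟂ BC ⇒ 9/2x+9y-477/2=0] ∩ [|A−(13, 20)|²=45]]
   so A = (19, 17)

A = (19, 17)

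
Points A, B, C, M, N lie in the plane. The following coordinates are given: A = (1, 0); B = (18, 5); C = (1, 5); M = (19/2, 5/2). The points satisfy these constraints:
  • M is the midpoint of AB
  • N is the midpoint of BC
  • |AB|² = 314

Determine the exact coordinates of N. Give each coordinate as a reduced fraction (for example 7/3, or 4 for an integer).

1. N_x = 19/2  [2·N = B+C = (18, 5)+(1, 5)]
2. N_y = 5  [2·N = B+C = (18, 5)+(1, 5)]
   so N = (19/2, 5)

N = (19/2, 5)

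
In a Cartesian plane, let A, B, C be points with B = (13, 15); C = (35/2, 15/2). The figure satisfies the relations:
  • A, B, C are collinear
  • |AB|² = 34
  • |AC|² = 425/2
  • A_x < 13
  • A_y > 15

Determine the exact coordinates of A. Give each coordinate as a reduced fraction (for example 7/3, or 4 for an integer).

A = (10, 20)

1. A_x = 10  [[A, B, C are collinear ⇒ 15/2x+9/2y-165=0] ∩ [|A−(13, 15)|²=34]]
2. A_y = 20  [[A, B, C are collinear ⇒ 15/2x+9/2y-165=0] ∩ [|A−(13, 15)|²=34]]
   so A = (10, 20)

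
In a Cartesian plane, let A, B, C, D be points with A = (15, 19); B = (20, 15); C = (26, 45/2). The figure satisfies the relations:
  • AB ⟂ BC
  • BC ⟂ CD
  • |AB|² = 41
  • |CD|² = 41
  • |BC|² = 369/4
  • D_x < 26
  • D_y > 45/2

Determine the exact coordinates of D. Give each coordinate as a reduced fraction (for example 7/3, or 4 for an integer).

D = (21, 53/2)

1. D_x = 21  [[BC ⟂ CD ⇒ 6x+15/2y-1299/4=0] ∩ [|D−(26, 45/2)|²=41]]
2. D_y = 53/2  [[BC ⟂ CD ⇒ 6x+15/2y-1299/4=0] ∩ [|D−(26, 45/2)|²=41]]
   so D = (21, 53/2)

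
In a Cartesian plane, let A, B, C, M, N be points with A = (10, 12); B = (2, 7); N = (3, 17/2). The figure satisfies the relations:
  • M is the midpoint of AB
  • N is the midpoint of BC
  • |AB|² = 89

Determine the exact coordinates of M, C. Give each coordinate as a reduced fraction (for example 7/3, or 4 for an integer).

1. M_x = 6  [2·M = A+B = (10, 12)+(2, 7)]
2. M_y = 19/2  [2·M = A+B = (10, 12)+(2, 7)]
   so M = (6, 19/2)
3. C_x = 4  [C = 2·N−B = 2·(3, 17/2)−(2, 7)]
4. C_y = 10  [C = 2·N−B = 2·(3, 17/2)−(2, 7)]
   so C = (4, 10)

M = (6, 19/2)
C = (4, 10)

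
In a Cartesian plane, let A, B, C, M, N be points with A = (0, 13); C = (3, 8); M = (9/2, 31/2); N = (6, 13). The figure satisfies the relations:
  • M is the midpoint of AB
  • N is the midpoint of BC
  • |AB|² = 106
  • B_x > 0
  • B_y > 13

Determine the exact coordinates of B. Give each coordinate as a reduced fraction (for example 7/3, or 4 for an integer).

B = (9, 18)

1. B_x = 9  [B = 2·M−A = 2·(9/2, 31/2)−(0, 13)]
2. B_y = 18  [B = 2·M−A = 2·(9/2, 31/2)−(0, 13)]
   so B = (9, 18)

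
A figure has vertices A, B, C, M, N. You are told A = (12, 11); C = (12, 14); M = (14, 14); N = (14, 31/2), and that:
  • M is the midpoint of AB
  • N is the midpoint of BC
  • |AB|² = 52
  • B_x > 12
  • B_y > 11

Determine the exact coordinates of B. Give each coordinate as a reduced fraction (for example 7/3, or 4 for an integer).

B = (16, 17)

1. B_x = 16  [B = 2·M−A = 2·(14, 14)−(12, 11)]
2. B_y = 17  [B = 2·M−A = 2·(14, 14)−(12, 11)]
   so B = (16, 17)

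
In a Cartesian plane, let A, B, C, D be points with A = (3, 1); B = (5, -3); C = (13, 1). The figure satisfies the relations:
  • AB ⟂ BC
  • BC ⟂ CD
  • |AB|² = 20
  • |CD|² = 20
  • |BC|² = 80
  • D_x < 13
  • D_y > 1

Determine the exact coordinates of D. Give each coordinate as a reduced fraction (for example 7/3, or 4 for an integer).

D = (11, 5)

1. D_x = 11  [[BC ⟂ CD ⇒ 8x+4y-108=0] ∩ [|D−(13, 1)|²=20]]
2. D_y = 5  [[BC ⟂ CD ⇒ 8x+4y-108=0] ∩ [|D−(13, 1)|²=20]]
   so D = (11, 5)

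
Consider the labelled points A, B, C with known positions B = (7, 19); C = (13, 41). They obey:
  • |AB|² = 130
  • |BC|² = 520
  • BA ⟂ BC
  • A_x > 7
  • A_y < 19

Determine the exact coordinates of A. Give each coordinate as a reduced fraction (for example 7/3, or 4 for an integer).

A = (18, 16)

1. A_x = 18  [[BA ⟂ BC ⇒ 6x+22y-460=0] ∩ [|A−(7, 19)|²=130]]
2. A_y = 16  [[BA ⟂ BC ⇒ 6x+22y-460=0] ∩ [|A−(7, 19)|²=130]]
   so A = (18, 16)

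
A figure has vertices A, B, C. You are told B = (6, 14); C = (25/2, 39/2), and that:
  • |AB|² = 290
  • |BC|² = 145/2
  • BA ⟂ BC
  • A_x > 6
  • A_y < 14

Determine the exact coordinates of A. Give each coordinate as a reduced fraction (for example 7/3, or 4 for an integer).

A = (17, 1)

1. A_x = 17  [[BA ⟂ BC ⇒ 13/2x+11/2y-116=0] ∩ [|A−(6, 14)|²=290]]
2. A_y = 1  [[BA ⟂ BC ⇒ 13/2x+11/2y-116=0] ∩ [|A−(6, 14)|²=290]]
   so A = (17, 1)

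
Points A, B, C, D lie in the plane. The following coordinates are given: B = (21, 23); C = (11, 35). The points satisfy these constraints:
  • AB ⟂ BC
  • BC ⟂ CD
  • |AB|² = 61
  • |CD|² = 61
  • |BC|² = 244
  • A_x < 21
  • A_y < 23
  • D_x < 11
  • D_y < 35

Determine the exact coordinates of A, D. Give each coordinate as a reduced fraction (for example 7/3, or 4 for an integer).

1. A_x = 15  [[AB ⟂ BC ⇒ 10x-12y+66=0] ∩ [|A−(21, 23)|²=61]]
2. A_y = 18  [[AB ⟂ BC ⇒ 10x-12y+66=0] ∩ [|A−(21, 23)|²=61]]
   so A = (15, 18)
3. D_x = 5  [[BC ⟂ CD ⇒ -10x+12y-310=0] ∩ [|D−(11, 35)|²=61]]
4. D_y = 30  [[BC ⟂ CD ⇒ -10x+12y-310=0] ∩ [|D−(11, 35)|²=61]]
   so D = (5, 30)

A = (15, 18)
D = (5, 30)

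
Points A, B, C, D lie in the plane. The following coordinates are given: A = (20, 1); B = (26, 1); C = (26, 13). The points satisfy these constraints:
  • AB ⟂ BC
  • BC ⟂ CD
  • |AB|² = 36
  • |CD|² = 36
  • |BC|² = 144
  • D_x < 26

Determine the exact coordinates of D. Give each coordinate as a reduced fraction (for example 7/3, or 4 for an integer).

1. D_x = 20  [[BC ⟂ CD ⇒ 12y-156=0] ∩ [|D−(26, 13)|²=36]]
2. D_y = 13  [[BC ⟂ CD ⇒ 12y-156=0] ∩ [|D−(26, 13)|²=36]]
   so D = (20, 13)

D = (20, 13)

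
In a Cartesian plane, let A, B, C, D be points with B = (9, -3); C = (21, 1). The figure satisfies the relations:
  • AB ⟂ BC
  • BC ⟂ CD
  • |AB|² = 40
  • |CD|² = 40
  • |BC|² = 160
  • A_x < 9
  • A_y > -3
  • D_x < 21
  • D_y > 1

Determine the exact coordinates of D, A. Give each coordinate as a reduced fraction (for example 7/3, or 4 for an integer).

D = (19, 7)
A = (7, 3)

1. D_x = 19  [[BC ⟂ CD ⇒ 12x+4y-256=0] ∩ [|D−(21, 1)|²=40]]
2. D_y = 7  [[BC ⟂ CD ⇒ 12x+4y-256=0] ∩ [|D−(21, 1)|²=40]]
   so D = (19, 7)
3. A_x = 7  [[AB ⟂ BC ⇒ -12x-4y+96=0] ∩ [|A−(9, -3)|²=40]]
4. A_y = 3  [[AB ⟂ BC ⇒ -12x-4y+96=0] ∩ [|A−(9, -3)|²=40]]
   so A = (7, 3)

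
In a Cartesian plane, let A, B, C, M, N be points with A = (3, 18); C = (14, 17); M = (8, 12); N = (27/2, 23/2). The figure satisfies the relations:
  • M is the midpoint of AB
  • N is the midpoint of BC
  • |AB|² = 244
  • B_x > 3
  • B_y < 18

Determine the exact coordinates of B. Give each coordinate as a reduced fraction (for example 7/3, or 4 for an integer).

1. B_x = 13  [B = 2·M−A = 2·(8, 12)−(3, 18)]
2. B_y = 6  [B = 2·M−A = 2·(8, 12)−(3, 18)]
   so B = (13, 6)

B = (13, 6)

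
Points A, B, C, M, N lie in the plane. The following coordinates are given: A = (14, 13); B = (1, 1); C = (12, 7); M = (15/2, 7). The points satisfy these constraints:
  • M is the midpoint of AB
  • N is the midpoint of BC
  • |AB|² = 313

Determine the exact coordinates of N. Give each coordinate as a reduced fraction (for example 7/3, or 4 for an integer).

N = (13/2, 4)

1. N_x = 13/2  [2·N = B+C = (1, 1)+(12, 7)]
2. N_y = 4  [2·N = B+C = (1, 1)+(12, 7)]
   so N = (13/2, 4)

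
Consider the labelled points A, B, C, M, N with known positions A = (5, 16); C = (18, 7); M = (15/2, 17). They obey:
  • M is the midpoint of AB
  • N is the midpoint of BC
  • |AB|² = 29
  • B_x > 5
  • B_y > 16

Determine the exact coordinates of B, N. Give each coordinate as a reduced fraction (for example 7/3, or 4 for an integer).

1. B_x = 10  [B = 2·M−A = 2·(15/2, 17)−(5, 16)]
2. B_y = 18  [B = 2·M−A = 2·(15/2, 17)−(5, 16)]
   so B = (10, 18)
3. N_x = 14  [2·N = B+C = (10, 18)+(18, 7)]
4. N_y = 25/2  [2·N = B+C = (10, 18)+(18, 7)]
   so N = (14, 25/2)

B = (10, 18)
N = (14, 25/2)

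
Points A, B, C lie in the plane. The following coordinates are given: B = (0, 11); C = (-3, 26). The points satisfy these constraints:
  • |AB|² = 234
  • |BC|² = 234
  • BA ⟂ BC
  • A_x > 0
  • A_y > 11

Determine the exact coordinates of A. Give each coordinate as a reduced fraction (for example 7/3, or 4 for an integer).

A = (15, 14)

1. A_x = 15  [[BA ⟂ BC ⇒ -3x+15y-165=0] ∩ [|A−(0, 11)|²=234]]
2. A_y = 14  [[BA ⟂ BC ⇒ -3x+15y-165=0] ∩ [|A−(0, 11)|²=234]]
   so A = (15, 14)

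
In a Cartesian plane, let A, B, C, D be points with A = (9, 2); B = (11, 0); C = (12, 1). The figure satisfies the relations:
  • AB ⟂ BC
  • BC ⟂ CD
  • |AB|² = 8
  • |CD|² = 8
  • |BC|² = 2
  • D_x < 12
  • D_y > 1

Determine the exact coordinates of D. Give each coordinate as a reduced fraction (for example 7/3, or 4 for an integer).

1. D_x = 10  [[BC ⟂ CD ⇒ 1x+1y-13=0] ∩ [|D−(12, 1)|²=8]]
2. D_y = 3  [[BC ⟂ CD ⇒ 1x+1y-13=0] ∩ [|D−(12, 1)|²=8]]
   so D = (10, 3)

D = (10, 3)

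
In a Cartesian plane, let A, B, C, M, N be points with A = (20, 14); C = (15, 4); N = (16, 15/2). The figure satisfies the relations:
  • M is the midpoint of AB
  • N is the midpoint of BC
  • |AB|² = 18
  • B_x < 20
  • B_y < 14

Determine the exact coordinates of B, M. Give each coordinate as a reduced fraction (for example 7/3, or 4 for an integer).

1. B_x = 17  [B = 2·N−C = 2·(16, 15/2)−(15, 4)]
2. B_y = 11  [B = 2·N−C = 2·(16, 15/2)−(15, 4)]
   so B = (17, 11)
3. M_x = 37/2  [2·M = A+B = (20, 14)+(17, 11)]
4. M_y = 25/2  [2·M = A+B = (20, 14)+(17, 11)]
   so M = (37/2, 25/2)

B = (17, 11)
M = (37/2, 25/2)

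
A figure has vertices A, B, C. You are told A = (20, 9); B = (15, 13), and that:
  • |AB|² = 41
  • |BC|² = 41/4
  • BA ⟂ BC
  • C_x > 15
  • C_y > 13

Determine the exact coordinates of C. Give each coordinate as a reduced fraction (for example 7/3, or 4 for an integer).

1. C_x = 17  [[BA ⟂ BC ⇒ 5x-4y-23=0] ∩ [|C−(15, 13)|²=41/4]]
2. C_y = 31/2  [[BA ⟂ BC ⇒ 5x-4y-23=0] ∩ [|C−(15, 13)|²=41/4]]
   so C = (17, 31/2)

C = (17, 31/2)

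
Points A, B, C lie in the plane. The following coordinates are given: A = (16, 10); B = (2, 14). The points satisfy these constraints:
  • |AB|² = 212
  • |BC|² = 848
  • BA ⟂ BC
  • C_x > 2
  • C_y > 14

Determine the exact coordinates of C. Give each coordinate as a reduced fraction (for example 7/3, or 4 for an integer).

1. C_x = 10  [[BA ⟂ BC ⇒ 14x-4y+28=0] ∩ [|C−(2, 14)|²=848]]
2. C_y = 42  [[BA ⟂ BC ⇒ 14x-4y+28=0] ∩ [|C−(2, 14)|²=848]]
   so C = (10, 42)

C = (10, 42)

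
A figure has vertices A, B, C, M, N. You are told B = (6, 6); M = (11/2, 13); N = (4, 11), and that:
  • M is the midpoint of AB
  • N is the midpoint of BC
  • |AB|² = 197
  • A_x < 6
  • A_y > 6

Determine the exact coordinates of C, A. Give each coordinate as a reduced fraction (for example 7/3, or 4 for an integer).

C = (2, 16)
A = (5, 20)

1. A_x = 5  [A = 2·M−B = 2·(11/2, 13)−(6, 6)]
2. A_y = 20  [A = 2·M−B = 2·(11/2, 13)−(6, 6)]
   so A = (5, 20)
3. C_x = 2  [C = 2·N−B = 2·(4, 11)−(6, 6)]
4. C_y = 16  [C = 2·N−B = 2·(4, 11)−(6, 6)]
   so C = (2, 16)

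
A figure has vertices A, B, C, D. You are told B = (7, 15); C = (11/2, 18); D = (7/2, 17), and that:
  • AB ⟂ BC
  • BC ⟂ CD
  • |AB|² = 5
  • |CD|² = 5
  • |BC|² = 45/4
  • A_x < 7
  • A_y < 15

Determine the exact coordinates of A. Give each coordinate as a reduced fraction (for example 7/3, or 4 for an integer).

A = (5, 14)

1. A_x = 5  [[AB ⟂ BC ⇒ 3/2x-3y+69/2=0] ∩ [|A−(7, 15)|²=5]]
2. A_y = 14  [[AB ⟂ BC ⇒ 3/2x-3y+69/2=0] ∩ [|A−(7, 15)|²=5]]
   so A = (5, 14)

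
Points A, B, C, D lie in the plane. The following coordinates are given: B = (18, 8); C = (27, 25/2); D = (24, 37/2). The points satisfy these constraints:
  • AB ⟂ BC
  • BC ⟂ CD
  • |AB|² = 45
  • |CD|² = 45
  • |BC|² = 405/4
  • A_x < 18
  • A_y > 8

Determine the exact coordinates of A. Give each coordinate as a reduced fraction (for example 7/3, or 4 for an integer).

A = (15, 14)

1. A_x = 15  [[AB ⟂ BC ⇒ -9x-9/2y+198=0] ∩ [|A−(18, 8)|²=45]]
2. A_y = 14  [[AB ⟂ BC ⇒ -9x-9/2y+198=0] ∩ [|A−(18, 8)|²=45]]
   so A = (15, 14)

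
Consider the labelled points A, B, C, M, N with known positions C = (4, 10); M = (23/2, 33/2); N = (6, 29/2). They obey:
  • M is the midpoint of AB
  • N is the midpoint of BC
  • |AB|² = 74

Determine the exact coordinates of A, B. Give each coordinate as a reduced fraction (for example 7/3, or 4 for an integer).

1. B_x = 8  [B = 2·N−C = 2·(6, 29/2)−(4, 10)]
2. B_y = 19  [B = 2·N−C = 2·(6, 29/2)−(4, 10)]
   so B = (8, 19)
3. A_x = 15  [A = 2·M−B = 2·(23/2, 33/2)−(8, 19)]
4. A_y = 14  [A = 2·M−B = 2·(23/2, 33/2)−(8, 19)]
   so A = (15, 14)

A = (15, 14)
B = (8, 19)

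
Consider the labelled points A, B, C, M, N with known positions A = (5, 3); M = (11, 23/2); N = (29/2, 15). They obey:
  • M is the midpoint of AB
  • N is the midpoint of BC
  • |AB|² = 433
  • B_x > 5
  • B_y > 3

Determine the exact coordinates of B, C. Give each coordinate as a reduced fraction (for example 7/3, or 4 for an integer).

B = (17, 20)
C = (12, 10)

1. B_x = 17  [B = 2·M−A = 2·(11, 23/2)−(5, 3)]
2. B_y = 20  [B = 2·M−A = 2·(11, 23/2)−(5, 3)]
   so B = (17, 20)
3. C_x = 12  [C = 2·N−B = 2·(29/2, 15)−(17, 20)]
4. C_y = 10  [C = 2·N−B = 2·(29/2, 15)−(17, 20)]
   so C = (12, 10)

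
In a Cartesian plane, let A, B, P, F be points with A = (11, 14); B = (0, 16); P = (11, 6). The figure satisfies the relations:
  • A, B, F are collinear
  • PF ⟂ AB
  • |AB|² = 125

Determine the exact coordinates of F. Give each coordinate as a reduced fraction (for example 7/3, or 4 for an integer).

1. F_x = 1551/125  [[A, B, F are collinear ⇒ -2x-11y+176=0] ∩ [PF ⟂ AB ⇒ -11x+2y+109=0]]
2. F_y = 1718/125  [[A, B, F are collinear ⇒ -2x-11y+176=0] ∩ [PF ⟂ AB ⇒ -11x+2y+109=0]]
   so F = (1551/125, 1718/125)

F = (1551/125, 1718/125)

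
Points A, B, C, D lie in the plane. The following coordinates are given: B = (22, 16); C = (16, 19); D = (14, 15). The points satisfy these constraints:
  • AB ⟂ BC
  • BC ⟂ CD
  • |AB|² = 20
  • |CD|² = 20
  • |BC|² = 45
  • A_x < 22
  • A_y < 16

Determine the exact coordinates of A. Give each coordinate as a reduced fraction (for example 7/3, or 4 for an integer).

A = (20, 12)

1. A_x = 20  [[AB ⟂ BC ⇒ 6x-3y-84=0] ∩ [|A−(22, 16)|²=20]]
2. A_y = 12  [[AB ⟂ BC ⇒ 6x-3y-84=0] ∩ [|A−(22, 16)|²=20]]
   so A = (20, 12)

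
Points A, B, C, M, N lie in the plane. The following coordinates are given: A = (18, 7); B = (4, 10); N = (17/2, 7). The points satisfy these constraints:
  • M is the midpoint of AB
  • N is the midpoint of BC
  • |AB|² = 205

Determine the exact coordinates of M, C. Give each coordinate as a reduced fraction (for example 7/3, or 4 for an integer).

1. M_x = 11  [2·M = A+B = (18, 7)+(4, 10)]
2. M_y = 17/2  [2·M = A+B = (18, 7)+(4, 10)]
   so M = (11, 17/2)
3. C_x = 13  [C = 2·N−B = 2·(17/2, 7)−(4, 10)]
4. C_y = 4  [C = 2·N−B = 2·(17/2, 7)−(4, 10)]
   so C = (13, 4)

M = (11, 17/2)
C = (13, 4)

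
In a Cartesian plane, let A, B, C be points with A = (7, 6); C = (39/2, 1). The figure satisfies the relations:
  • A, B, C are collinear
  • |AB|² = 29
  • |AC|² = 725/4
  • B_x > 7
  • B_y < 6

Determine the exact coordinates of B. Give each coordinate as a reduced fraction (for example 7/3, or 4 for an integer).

B = (12, 4)

1. B_x = 12  [[A, B, C are collinear ⇒ -5x-25/2y+110=0] ∩ [|B−(7, 6)|²=29]]
2. B_y = 4  [[A, B, C are collinear ⇒ -5x-25/2y+110=0] ∩ [|B−(7, 6)|²=29]]
   so B = (12, 4)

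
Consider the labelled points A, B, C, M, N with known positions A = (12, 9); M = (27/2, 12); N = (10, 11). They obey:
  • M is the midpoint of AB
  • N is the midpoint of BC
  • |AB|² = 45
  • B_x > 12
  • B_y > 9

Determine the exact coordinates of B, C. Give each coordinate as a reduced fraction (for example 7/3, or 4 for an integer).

1. B_x = 15  [B = 2·M−A = 2·(27/2, 12)−(12, 9)]
2. B_y = 15  [B = 2·M−A = 2·(27/2, 12)−(12, 9)]
   so B = (15, 15)
3. C_x = 5  [C = 2·N−B = 2·(10, 11)−(15, 15)]
4. C_y = 7  [C = 2·N−B = 2·(10, 11)−(15, 15)]
   so C = (5, 7)

B = (15, 15)
C = (5, 7)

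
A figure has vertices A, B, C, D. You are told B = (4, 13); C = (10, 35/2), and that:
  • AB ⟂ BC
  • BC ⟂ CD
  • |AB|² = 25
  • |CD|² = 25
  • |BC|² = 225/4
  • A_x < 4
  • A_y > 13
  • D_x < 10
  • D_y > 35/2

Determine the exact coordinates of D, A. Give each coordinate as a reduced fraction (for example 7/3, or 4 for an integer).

1. D_x = 7  [[BC ⟂ CD ⇒ 6x+9/2y-555/4=0] ∩ [|D−(10, 35/2)|²=25]]
2. D_y = 43/2  [[BC ⟂ CD ⇒ 6x+9/2y-555/4=0] ∩ [|D−(10, 35/2)|²=25]]
   so D = (7, 43/2)
3. A_x = 1  [[AB ⟂ BC ⇒ -6x-9/2y+165/2=0] ∩ [|A−(4, 13)|²=25]]
4. A_y = 17  [[AB ⟂ BC ⇒ -6x-9/2y+165/2=0] ∩ [|A−(4, 13)|²=25]]
   so A = (1, 17)

D = (7, 43/2)
A = (1, 17)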